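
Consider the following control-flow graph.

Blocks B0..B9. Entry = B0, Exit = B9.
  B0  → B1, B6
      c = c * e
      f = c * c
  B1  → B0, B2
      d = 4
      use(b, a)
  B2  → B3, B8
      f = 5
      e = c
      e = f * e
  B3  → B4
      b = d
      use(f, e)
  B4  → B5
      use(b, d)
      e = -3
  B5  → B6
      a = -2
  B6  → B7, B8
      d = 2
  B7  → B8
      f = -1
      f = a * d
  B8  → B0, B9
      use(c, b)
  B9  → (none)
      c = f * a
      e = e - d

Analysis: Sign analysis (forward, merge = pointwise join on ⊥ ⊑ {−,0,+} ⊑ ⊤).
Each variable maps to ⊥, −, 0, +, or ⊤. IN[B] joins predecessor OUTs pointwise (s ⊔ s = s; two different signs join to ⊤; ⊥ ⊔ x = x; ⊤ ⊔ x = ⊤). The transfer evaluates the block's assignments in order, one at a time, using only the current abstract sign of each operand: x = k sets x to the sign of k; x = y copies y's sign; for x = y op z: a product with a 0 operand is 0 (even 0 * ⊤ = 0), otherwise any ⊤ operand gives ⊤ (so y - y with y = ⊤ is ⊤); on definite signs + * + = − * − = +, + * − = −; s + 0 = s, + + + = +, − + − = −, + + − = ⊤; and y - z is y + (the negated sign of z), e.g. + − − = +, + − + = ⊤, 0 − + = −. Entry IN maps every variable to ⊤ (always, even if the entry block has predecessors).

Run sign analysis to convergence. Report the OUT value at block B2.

Converged values:
  B0:  IN=(all ⊤)  OUT=(all ⊤)
  B1:  IN=(all ⊤)  OUT={d:+; rest ⊤}
  B2:  IN={d:+; rest ⊤}  OUT={d:+, f:+; rest ⊤}
  B3:  IN={d:+, f:+; rest ⊤}  OUT={b:+, d:+, f:+; rest ⊤}
  B4:  IN={b:+, d:+, f:+; rest ⊤}  OUT={b:+, d:+, e:-, f:+; rest ⊤}
  B5:  IN={b:+, d:+, e:-, f:+; rest ⊤}  OUT={a:-, b:+, d:+, e:-, f:+; rest ⊤}
  B6:  IN=(all ⊤)  OUT={d:+; rest ⊤}
  B7:  IN={d:+; rest ⊤}  OUT={d:+; rest ⊤}
  B8:  IN={d:+; rest ⊤}  OUT={d:+; rest ⊤}
  B9:  IN={d:+; rest ⊤}  OUT={d:+; rest ⊤}

Merge at B2: IN[B2] = OUT[B1] = {a: ⊤, b: ⊤, c: ⊤, d: +, e: ⊤, f: ⊤}
Applying B2's transfer function to that IN value gives OUT[B2] (row B2 above).

Answer: {a: ⊤, b: ⊤, c: ⊤, d: +, e: ⊤, f: +}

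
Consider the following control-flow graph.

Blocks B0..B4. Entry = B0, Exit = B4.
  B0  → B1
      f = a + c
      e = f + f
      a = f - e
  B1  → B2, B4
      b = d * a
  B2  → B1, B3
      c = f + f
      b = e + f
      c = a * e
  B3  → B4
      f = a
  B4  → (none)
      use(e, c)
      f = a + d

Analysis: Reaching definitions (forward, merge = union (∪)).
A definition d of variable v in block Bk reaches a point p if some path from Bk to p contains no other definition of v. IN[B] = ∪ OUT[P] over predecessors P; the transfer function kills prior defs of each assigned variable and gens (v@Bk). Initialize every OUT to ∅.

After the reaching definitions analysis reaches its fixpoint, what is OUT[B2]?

Converged values:
  B0: | IN={} | OUT={a@B0, e@B0, f@B0}
  B1: | IN={a@B0, b@B2, c@B2, e@B0, f@B0} | OUT={a@B0, b@B1, c@B2, e@B0, f@B0}
  B2: | IN={a@B0, b@B1, c@B2, e@B0, f@B0} | OUT={a@B0, b@B2, c@B2, e@B0, f@B0}
  B3: | IN={a@B0, b@B2, c@B2, e@B0, f@B0} | OUT={a@B0, b@B2, c@B2, e@B0, f@B3}
  B4: | IN={a@B0, b@B1, b@B2, c@B2, e@B0, f@B0, f@B3} | OUT={a@B0, b@B1, b@B2, c@B2, e@B0, f@B4}

Merge at B2: IN[B2] = OUT[B1] = {a@B0, b@B1, c@B2, e@B0, f@B0}
Applying B2's transfer function to that IN value gives OUT[B2] (row B2 above).

Answer: {a@B0, b@B2, c@B2, e@B0, f@B0}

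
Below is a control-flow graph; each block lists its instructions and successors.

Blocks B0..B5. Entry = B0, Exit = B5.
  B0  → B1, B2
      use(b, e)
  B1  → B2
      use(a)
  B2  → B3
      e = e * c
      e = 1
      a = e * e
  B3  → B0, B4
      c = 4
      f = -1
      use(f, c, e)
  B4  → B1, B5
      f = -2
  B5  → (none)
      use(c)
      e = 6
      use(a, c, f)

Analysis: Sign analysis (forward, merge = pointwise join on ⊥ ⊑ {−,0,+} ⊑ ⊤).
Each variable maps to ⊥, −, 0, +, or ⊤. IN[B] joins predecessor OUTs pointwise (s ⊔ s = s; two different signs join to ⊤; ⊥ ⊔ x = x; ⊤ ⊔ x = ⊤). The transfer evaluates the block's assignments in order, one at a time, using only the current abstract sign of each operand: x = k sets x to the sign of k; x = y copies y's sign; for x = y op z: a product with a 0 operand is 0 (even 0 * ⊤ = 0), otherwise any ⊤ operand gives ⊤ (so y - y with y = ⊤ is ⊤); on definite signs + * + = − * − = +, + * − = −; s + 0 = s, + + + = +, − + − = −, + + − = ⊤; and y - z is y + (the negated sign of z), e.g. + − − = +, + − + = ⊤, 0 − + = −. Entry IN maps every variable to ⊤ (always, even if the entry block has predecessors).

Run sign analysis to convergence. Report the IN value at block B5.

Answer: {a: +, b: ⊤, c: +, d: ⊤, e: +, f: -}

Derivation:
Converged values:
  B0: | IN=(all ⊤) | OUT=(all ⊤)
  B1: | IN=(all ⊤) | OUT=(all ⊤)
  B2: | IN=(all ⊤) | OUT={a:+, e:+; rest ⊤}
  B3: | IN={a:+, e:+; rest ⊤} | OUT={a:+, c:+, e:+, f:-; rest ⊤}
  B4: | IN={a:+, c:+, e:+, f:-; rest ⊤} | OUT={a:+, c:+, e:+, f:-; rest ⊤}
  B5: | IN={a:+, c:+, e:+, f:-; rest ⊤} | OUT={a:+, c:+, e:+, f:-; rest ⊤}

Merge at B5: IN[B5] = OUT[B4] = {a: +, b: ⊤, c: +, d: ⊤, e: +, f: -}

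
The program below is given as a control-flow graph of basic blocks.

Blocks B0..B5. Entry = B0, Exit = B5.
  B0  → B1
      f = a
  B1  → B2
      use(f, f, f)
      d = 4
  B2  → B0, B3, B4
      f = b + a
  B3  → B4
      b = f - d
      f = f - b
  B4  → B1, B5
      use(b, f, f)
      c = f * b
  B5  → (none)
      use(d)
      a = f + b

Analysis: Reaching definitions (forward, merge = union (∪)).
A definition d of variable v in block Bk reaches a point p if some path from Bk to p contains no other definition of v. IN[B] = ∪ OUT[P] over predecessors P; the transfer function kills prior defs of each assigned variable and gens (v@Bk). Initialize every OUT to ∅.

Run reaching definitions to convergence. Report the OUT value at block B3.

Converged values:
  B0: | IN={b@B3, c@B4, d@B1, f@B2} | OUT={b@B3, c@B4, d@B1, f@B0}
  B1: | IN={b@B3, c@B4, d@B1, f@B0, f@B2, f@B3} | OUT={b@B3, c@B4, d@B1, f@B0, f@B2, f@B3}
  B2: | IN={b@B3, c@B4, d@B1, f@B0, f@B2, f@B3} | OUT={b@B3, c@B4, d@B1, f@B2}
  B3: | IN={b@B3, c@B4, d@B1, f@B2} | OUT={b@B3, c@B4, d@B1, f@B3}
  B4: | IN={b@B3, c@B4, d@B1, f@B2, f@B3} | OUT={b@B3, c@B4, d@B1, f@B2, f@B3}
  B5: | IN={b@B3, c@B4, d@B1, f@B2, f@B3} | OUT={a@B5, b@B3, c@B4, d@B1, f@B2, f@B3}

Merge at B3: IN[B3] = OUT[B2] = {b@B3, c@B4, d@B1, f@B2}
Applying B3's transfer function to that IN value gives OUT[B3] (row B3 above).

Answer: {b@B3, c@B4, d@B1, f@B3}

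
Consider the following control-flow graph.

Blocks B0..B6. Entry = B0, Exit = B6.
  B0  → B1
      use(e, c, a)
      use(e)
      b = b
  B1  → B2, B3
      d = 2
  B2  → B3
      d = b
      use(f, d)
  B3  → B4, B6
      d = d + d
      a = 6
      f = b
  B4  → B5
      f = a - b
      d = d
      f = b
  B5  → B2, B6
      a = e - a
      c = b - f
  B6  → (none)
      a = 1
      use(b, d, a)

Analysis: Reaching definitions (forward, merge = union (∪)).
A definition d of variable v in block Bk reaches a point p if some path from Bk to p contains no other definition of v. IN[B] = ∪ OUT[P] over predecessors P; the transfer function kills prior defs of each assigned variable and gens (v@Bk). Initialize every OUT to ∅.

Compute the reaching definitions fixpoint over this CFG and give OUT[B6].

Converged values:
  B0:   IN={}   OUT={b@B0}
  B1:   IN={b@B0}   OUT={b@B0, d@B1}
  B2:   IN={a@B5, b@B0, c@B5, d@B1, d@B4, f@B4}   OUT={a@B5, b@B0, c@B5, d@B2, f@B4}
  B3:   IN={a@B5, b@B0, c@B5, d@B1, d@B2, f@B4}   OUT={a@B3, b@B0, c@B5, d@B3, f@B3}
  B4:   IN={a@B3, b@B0, c@B5, d@B3, f@B3}   OUT={a@B3, b@B0, c@B5, d@B4, f@B4}
  B5:   IN={a@B3, b@B0, c@B5, d@B4, f@B4}   OUT={a@B5, b@B0, c@B5, d@B4, f@B4}
  B6:   IN={a@B3, a@B5, b@B0, c@B5, d@B3, d@B4, f@B3, f@B4}   OUT={a@B6, b@B0, c@B5, d@B3, d@B4, f@B3, f@B4}

Merge at B6: IN[B6] = OUT[B3] ⊔ OUT[B5] = {a@B3, a@B5, b@B0, c@B5, d@B3, d@B4, f@B3, f@B4}
Applying B6's transfer function to that IN value gives OUT[B6] (row B6 above).

Answer: {a@B6, b@B0, c@B5, d@B3, d@B4, f@B3, f@B4}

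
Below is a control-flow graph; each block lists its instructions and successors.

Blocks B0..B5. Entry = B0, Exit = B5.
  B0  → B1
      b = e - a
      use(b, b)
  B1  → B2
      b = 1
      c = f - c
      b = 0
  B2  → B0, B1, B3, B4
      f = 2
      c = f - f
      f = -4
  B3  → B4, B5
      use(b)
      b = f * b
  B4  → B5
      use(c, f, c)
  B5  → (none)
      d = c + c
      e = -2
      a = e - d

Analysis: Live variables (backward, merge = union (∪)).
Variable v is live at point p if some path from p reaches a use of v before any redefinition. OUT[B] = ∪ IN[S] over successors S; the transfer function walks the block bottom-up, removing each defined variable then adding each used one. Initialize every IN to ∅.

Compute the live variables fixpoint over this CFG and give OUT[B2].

Converged values:
  B0:   IN={a, c, e, f}   OUT={a, c, e, f}
  B1:   IN={a, c, e, f}   OUT={a, b, e}
  B2:   IN={a, b, e}   OUT={a, b, c, e, f}
  B3:   IN={b, c, f}   OUT={c, f}
  B4:   IN={c, f}   OUT={c}
  B5:   IN={c}   OUT={}

Merge at B2: OUT[B2] = IN[B0] ⊔ IN[B1] ⊔ IN[B3] ⊔ IN[B4] = {a, b, c, e, f}

Answer: {a, b, c, e, f}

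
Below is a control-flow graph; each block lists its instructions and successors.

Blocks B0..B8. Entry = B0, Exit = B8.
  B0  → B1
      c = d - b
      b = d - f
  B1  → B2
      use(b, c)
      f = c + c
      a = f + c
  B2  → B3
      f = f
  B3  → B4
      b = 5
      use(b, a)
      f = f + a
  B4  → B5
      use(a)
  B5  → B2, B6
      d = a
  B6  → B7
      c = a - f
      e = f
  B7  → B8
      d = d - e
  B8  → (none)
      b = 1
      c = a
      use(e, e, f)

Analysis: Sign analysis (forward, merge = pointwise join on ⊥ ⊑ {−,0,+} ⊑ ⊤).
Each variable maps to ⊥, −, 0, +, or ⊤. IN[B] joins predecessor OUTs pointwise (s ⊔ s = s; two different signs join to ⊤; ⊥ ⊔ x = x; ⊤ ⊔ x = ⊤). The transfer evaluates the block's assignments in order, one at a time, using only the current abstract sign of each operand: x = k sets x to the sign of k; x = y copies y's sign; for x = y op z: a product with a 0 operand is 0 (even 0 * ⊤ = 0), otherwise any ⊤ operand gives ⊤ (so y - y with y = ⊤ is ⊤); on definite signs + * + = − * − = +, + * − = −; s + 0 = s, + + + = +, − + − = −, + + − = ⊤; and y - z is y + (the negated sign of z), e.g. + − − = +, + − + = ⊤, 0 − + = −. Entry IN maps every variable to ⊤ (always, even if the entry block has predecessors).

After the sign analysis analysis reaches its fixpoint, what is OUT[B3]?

Answer: {a: ⊤, b: +, c: ⊤, d: ⊤, e: ⊤, f: ⊤}

Derivation:
Per-block solution:
  B0:   IN=(all ⊤)   OUT=(all ⊤)
  B1:   IN=(all ⊤)   OUT=(all ⊤)
  B2:   IN=(all ⊤)   OUT=(all ⊤)
  B3:   IN=(all ⊤)   OUT={b:+; rest ⊤}
  B4:   IN={b:+; rest ⊤}   OUT={b:+; rest ⊤}
  B5:   IN={b:+; rest ⊤}   OUT={b:+; rest ⊤}
  B6:   IN={b:+; rest ⊤}   OUT={b:+; rest ⊤}
  B7:   IN={b:+; rest ⊤}   OUT={b:+; rest ⊤}
  B8:   IN={b:+; rest ⊤}   OUT={b:+; rest ⊤}

Merge at B3: IN[B3] = OUT[B2] = {a: ⊤, b: ⊤, c: ⊤, d: ⊤, e: ⊤, f: ⊤}
Applying B3's transfer function to that IN value gives OUT[B3] (row B3 above).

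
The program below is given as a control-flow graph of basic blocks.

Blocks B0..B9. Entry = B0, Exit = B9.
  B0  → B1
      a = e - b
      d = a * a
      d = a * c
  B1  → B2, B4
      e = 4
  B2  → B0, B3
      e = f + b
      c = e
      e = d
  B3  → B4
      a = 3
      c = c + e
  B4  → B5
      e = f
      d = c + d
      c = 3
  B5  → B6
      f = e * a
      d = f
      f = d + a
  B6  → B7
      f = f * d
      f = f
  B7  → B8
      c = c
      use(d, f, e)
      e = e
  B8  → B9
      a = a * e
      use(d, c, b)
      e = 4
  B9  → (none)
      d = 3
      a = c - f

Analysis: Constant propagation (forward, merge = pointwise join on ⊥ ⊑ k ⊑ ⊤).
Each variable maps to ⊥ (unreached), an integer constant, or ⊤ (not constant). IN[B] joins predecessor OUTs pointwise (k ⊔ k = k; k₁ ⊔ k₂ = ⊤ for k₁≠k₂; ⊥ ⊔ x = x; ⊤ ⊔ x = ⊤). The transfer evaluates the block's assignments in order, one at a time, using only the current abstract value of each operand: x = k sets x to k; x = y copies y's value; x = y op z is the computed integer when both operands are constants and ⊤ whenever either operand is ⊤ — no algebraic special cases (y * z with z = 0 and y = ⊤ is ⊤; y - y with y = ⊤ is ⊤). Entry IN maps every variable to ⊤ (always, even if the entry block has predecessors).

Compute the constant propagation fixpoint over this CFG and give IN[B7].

Answer: {a: ⊤, b: ⊤, c: 3, d: ⊤, e: ⊤, f: ⊤}

Trace:
Fixpoint table:
  B0:   IN=(all ⊤)   OUT=(all ⊤)
  B1:   IN=(all ⊤)   OUT={e:4; rest ⊤}
  B2:   IN={e:4; rest ⊤}   OUT=(all ⊤)
  B3:   IN=(all ⊤)   OUT={a:3; rest ⊤}
  B4:   IN=(all ⊤)   OUT={c:3; rest ⊤}
  B5:   IN={c:3; rest ⊤}   OUT={c:3; rest ⊤}
  B6:   IN={c:3; rest ⊤}   OUT={c:3; rest ⊤}
  B7:   IN={c:3; rest ⊤}   OUT={c:3; rest ⊤}
  B8:   IN={c:3; rest ⊤}   OUT={c:3, e:4; rest ⊤}
  B9:   IN={c:3, e:4; rest ⊤}   OUT={c:3, d:3, e:4; rest ⊤}

Merge at B7: IN[B7] = OUT[B6] = {a: ⊤, b: ⊤, c: 3, d: ⊤, e: ⊤, f: ⊤}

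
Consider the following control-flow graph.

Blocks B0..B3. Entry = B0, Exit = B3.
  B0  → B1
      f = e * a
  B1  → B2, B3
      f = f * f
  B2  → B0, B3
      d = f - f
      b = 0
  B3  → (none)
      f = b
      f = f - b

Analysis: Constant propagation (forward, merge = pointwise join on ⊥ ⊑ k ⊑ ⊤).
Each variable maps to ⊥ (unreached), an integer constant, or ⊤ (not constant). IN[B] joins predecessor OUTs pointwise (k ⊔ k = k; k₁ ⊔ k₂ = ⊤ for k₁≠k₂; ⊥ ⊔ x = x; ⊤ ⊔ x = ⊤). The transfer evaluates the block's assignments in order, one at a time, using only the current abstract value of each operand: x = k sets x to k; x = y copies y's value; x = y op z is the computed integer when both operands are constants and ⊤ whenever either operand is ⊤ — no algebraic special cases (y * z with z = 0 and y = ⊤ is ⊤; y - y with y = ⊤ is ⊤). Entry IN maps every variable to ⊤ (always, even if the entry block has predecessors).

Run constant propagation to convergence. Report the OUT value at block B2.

Answer: {a: ⊤, b: 0, c: ⊤, d: ⊤, e: ⊤, f: ⊤}

Working:
Converged values:
  B0:   IN=(all ⊤)   OUT=(all ⊤)
  B1:   IN=(all ⊤)   OUT=(all ⊤)
  B2:   IN=(all ⊤)   OUT={b:0; rest ⊤}
  B3:   IN=(all ⊤)   OUT=(all ⊤)

Merge at B2: IN[B2] = OUT[B1] = {a: ⊤, b: ⊤, c: ⊤, d: ⊤, e: ⊤, f: ⊤}
Applying B2's transfer function to that IN value gives OUT[B2] (row B2 above).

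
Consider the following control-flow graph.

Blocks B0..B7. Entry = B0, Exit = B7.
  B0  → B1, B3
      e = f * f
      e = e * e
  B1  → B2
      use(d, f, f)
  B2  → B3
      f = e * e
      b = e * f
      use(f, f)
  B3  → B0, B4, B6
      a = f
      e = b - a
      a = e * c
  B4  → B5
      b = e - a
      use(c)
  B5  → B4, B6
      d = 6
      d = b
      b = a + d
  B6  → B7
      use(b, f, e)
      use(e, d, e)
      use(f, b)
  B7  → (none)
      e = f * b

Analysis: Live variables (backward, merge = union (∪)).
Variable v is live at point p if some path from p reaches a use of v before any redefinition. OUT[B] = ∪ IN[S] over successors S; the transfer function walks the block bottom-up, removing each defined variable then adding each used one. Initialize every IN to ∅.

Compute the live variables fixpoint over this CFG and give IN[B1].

Answer: {c, d, e, f}

Derivation:
Per-block solution:
  B0:  IN={b, c, d, f}  OUT={b, c, d, e, f}
  B1:  IN={c, d, e, f}  OUT={c, d, e}
  B2:  IN={c, d, e}  OUT={b, c, d, f}
  B3:  IN={b, c, d, f}  OUT={a, b, c, d, e, f}
  B4:  IN={a, c, e, f}  OUT={a, b, c, e, f}
  B5:  IN={a, b, c, e, f}  OUT={a, b, c, d, e, f}
  B6:  IN={b, d, e, f}  OUT={b, f}
  B7:  IN={b, f}  OUT={}

Merge at B1: OUT[B1] = IN[B2] = {c, d, e}
Applying B1's transfer function to that OUT value gives IN[B1] (row B1 above).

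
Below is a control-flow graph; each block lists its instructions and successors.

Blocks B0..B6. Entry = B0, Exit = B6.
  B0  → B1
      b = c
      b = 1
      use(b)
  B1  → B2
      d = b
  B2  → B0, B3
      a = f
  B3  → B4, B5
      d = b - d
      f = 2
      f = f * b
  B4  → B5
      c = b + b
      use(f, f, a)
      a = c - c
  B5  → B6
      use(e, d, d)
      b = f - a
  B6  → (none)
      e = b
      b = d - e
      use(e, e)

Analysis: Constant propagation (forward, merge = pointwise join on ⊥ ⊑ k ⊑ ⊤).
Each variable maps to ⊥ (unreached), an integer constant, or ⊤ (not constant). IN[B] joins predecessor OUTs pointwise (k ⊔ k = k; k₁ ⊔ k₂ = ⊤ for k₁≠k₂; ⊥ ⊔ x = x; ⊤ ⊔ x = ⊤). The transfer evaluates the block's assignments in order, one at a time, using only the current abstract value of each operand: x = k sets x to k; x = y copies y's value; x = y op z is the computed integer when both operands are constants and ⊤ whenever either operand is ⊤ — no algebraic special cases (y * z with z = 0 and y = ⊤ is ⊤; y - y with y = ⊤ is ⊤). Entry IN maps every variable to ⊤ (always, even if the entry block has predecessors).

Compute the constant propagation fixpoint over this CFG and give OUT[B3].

Per-block solution:
  B0:   IN=(all ⊤)   OUT={b:1; rest ⊤}
  B1:   IN={b:1; rest ⊤}   OUT={b:1, d:1; rest ⊤}
  B2:   IN={b:1, d:1; rest ⊤}   OUT={b:1, d:1; rest ⊤}
  B3:   IN={b:1, d:1; rest ⊤}   OUT={b:1, d:0, f:2; rest ⊤}
  B4:   IN={b:1, d:0, f:2; rest ⊤}   OUT={a:0, b:1, c:2, d:0, f:2; rest ⊤}
  B5:   IN={b:1, d:0, f:2; rest ⊤}   OUT={d:0, f:2; rest ⊤}
  B6:   IN={d:0, f:2; rest ⊤}   OUT={d:0, f:2; rest ⊤}

Merge at B3: IN[B3] = OUT[B2] = {a: ⊤, b: 1, c: ⊤, d: 1, e: ⊤, f: ⊤}
Applying B3's transfer function to that IN value gives OUT[B3] (row B3 above).

Answer: {a: ⊤, b: 1, c: ⊤, d: 0, e: ⊤, f: 2}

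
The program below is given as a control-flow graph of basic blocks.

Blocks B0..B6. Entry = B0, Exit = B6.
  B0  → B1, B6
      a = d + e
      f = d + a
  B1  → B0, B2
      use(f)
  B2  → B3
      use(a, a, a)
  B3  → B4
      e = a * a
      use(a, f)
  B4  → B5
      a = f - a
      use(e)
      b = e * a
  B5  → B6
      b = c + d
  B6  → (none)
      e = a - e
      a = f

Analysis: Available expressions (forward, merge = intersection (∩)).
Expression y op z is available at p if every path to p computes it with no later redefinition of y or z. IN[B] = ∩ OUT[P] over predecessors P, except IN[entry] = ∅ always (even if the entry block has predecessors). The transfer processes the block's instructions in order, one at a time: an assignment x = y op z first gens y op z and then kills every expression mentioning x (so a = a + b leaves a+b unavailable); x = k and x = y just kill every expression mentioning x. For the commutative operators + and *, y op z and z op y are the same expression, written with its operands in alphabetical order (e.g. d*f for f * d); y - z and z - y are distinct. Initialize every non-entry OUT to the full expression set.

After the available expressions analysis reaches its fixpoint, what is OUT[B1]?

Fixpoint table:
  B0:   IN={}   OUT={a+d, d+e}
  B1:   IN={a+d, d+e}   OUT={a+d, d+e}
  B2:   IN={a+d, d+e}   OUT={a+d, d+e}
  B3:   IN={a+d, d+e}   OUT={a*a, a+d}
  B4:   IN={a*a, a+d}   OUT={a*e}
  B5:   IN={a*e}   OUT={a*e, c+d}
  B6:   IN={}   OUT={}

Merge at B1: IN[B1] = OUT[B0] = {a+d, d+e}
Applying B1's transfer function to that IN value gives OUT[B1] (row B1 above).

Answer: {a+d, d+e}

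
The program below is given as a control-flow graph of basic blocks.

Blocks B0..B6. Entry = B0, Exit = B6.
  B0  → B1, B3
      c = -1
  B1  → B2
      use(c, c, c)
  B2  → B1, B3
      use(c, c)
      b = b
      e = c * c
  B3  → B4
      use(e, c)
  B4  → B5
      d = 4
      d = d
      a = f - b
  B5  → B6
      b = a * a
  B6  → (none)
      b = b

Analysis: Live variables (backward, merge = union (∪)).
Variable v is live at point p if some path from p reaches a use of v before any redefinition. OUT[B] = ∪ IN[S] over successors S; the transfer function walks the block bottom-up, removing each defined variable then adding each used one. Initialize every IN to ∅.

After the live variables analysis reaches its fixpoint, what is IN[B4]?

Answer: {b, f}

Working:
Converged values:
  B0:  IN={b, e, f}  OUT={b, c, e, f}
  B1:  IN={b, c, f}  OUT={b, c, f}
  B2:  IN={b, c, f}  OUT={b, c, e, f}
  B3:  IN={b, c, e, f}  OUT={b, f}
  B4:  IN={b, f}  OUT={a}
  B5:  IN={a}  OUT={b}
  B6:  IN={b}  OUT={}

Merge at B4: OUT[B4] = IN[B5] = {a}
Applying B4's transfer function to that OUT value gives IN[B4] (row B4 above).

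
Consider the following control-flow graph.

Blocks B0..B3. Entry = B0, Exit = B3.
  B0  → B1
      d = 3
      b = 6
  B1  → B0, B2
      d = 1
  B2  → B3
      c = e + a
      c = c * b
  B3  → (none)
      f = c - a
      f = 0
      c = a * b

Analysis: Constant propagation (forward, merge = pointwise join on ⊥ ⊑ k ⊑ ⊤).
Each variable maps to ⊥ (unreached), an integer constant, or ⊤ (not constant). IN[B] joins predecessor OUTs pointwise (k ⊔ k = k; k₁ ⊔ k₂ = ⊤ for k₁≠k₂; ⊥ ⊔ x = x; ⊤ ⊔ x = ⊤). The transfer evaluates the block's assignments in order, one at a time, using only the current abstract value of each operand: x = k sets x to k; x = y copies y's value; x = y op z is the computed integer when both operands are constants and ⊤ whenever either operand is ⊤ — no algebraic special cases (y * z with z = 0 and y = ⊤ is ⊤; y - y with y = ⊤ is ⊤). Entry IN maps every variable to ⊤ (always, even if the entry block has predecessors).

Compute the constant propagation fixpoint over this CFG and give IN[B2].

Answer: {a: ⊤, b: 6, c: ⊤, d: 1, e: ⊤, f: ⊤}

Trace:
Per-block solution:
  B0:  IN=(all ⊤)  OUT={b:6, d:3; rest ⊤}
  B1:  IN={b:6, d:3; rest ⊤}  OUT={b:6, d:1; rest ⊤}
  B2:  IN={b:6, d:1; rest ⊤}  OUT={b:6, d:1; rest ⊤}
  B3:  IN={b:6, d:1; rest ⊤}  OUT={b:6, d:1, f:0; rest ⊤}

Merge at B2: IN[B2] = OUT[B1] = {a: ⊤, b: 6, c: ⊤, d: 1, e: ⊤, f: ⊤}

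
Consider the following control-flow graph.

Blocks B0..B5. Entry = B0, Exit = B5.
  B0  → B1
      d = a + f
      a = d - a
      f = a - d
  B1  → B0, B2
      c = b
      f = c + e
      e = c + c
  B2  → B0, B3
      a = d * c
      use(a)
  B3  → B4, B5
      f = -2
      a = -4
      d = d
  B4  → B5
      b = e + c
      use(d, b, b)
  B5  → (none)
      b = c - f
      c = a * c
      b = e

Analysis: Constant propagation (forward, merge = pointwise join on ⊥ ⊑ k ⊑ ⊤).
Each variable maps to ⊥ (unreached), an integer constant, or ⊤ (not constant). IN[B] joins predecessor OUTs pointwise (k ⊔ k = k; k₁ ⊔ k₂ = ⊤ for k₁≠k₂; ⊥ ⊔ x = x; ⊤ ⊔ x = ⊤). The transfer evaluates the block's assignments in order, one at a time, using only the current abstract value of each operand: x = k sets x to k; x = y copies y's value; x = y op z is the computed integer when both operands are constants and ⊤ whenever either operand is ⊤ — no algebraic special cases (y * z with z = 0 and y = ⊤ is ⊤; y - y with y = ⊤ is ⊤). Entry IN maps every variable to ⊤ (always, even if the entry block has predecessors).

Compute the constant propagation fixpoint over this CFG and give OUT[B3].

Converged values:
  B0:  IN=(all ⊤)  OUT=(all ⊤)
  B1:  IN=(all ⊤)  OUT=(all ⊤)
  B2:  IN=(all ⊤)  OUT=(all ⊤)
  B3:  IN=(all ⊤)  OUT={a:-4, f:-2; rest ⊤}
  B4:  IN={a:-4, f:-2; rest ⊤}  OUT={a:-4, f:-2; rest ⊤}
  B5:  IN={a:-4, f:-2; rest ⊤}  OUT={a:-4, f:-2; rest ⊤}

Merge at B3: IN[B3] = OUT[B2] = {a: ⊤, b: ⊤, c: ⊤, d: ⊤, e: ⊤, f: ⊤}
Applying B3's transfer function to that IN value gives OUT[B3] (row B3 above).

Answer: {a: -4, b: ⊤, c: ⊤, d: ⊤, e: ⊤, f: -2}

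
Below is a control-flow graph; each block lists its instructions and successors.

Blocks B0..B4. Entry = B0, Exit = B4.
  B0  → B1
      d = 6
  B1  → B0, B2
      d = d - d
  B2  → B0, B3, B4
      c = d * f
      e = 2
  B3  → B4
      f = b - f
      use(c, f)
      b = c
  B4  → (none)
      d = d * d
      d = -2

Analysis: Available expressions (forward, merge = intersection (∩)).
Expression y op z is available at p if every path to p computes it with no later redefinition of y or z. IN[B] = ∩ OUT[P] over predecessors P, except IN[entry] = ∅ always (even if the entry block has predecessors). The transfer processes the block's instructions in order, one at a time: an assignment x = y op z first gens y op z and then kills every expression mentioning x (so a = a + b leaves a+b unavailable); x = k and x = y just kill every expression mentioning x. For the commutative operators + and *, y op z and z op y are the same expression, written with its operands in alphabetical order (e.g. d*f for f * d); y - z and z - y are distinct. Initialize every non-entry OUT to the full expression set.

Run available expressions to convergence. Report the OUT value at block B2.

Per-block solution:
  B0:   IN={}   OUT={}
  B1:   IN={}   OUT={}
  B2:   IN={}   OUT={d*f}
  B3:   IN={d*f}   OUT={}
  B4:   IN={}   OUT={}

Merge at B2: IN[B2] = OUT[B1] = {}
Applying B2's transfer function to that IN value gives OUT[B2] (row B2 above).

Answer: {d*f}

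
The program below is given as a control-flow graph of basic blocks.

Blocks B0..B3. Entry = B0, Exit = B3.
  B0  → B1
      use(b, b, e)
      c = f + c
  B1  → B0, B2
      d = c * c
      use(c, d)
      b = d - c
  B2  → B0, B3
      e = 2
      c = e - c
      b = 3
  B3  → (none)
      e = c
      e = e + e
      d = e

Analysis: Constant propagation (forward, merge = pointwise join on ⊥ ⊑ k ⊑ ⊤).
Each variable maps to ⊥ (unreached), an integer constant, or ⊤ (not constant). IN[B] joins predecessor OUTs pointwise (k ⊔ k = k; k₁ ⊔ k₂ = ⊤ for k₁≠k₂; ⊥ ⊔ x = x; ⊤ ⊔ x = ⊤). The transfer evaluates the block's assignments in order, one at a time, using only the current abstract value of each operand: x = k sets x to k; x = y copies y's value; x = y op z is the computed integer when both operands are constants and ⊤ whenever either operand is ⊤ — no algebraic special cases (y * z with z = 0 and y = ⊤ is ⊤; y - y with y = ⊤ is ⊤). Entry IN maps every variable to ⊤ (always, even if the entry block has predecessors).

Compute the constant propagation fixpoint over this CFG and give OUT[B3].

Converged values:
  B0: | IN=(all ⊤) | OUT=(all ⊤)
  B1: | IN=(all ⊤) | OUT=(all ⊤)
  B2: | IN=(all ⊤) | OUT={b:3, e:2; rest ⊤}
  B3: | IN={b:3, e:2; rest ⊤} | OUT={b:3; rest ⊤}

Merge at B3: IN[B3] = OUT[B2] = {a: ⊤, b: 3, c: ⊤, d: ⊤, e: 2, f: ⊤}
Applying B3's transfer function to that IN value gives OUT[B3] (row B3 above).

Answer: {a: ⊤, b: 3, c: ⊤, d: ⊤, e: ⊤, f: ⊤}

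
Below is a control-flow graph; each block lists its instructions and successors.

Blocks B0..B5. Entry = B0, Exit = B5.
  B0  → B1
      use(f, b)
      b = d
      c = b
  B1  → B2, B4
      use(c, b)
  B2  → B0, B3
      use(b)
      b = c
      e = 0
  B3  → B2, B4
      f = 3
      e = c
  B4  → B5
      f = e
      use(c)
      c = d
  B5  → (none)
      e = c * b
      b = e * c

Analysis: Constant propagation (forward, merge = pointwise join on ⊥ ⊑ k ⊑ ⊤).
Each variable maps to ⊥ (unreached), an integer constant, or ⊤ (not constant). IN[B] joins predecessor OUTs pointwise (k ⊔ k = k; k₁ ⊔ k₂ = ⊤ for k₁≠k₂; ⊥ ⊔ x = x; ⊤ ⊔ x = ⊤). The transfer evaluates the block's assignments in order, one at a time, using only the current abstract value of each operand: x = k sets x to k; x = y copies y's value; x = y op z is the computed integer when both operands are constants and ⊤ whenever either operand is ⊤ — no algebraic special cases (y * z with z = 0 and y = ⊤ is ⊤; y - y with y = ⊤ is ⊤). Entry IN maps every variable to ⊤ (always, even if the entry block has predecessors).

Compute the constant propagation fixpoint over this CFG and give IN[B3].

Answer: {a: ⊤, b: ⊤, c: ⊤, d: ⊤, e: 0, f: ⊤}

Trace:
Per-block solution:
  B0:  IN=(all ⊤)  OUT=(all ⊤)
  B1:  IN=(all ⊤)  OUT=(all ⊤)
  B2:  IN=(all ⊤)  OUT={e:0; rest ⊤}
  B3:  IN={e:0; rest ⊤}  OUT={f:3; rest ⊤}
  B4:  IN=(all ⊤)  OUT=(all ⊤)
  B5:  IN=(all ⊤)  OUT=(all ⊤)

Merge at B3: IN[B3] = OUT[B2] = {a: ⊤, b: ⊤, c: ⊤, d: ⊤, e: 0, f: ⊤}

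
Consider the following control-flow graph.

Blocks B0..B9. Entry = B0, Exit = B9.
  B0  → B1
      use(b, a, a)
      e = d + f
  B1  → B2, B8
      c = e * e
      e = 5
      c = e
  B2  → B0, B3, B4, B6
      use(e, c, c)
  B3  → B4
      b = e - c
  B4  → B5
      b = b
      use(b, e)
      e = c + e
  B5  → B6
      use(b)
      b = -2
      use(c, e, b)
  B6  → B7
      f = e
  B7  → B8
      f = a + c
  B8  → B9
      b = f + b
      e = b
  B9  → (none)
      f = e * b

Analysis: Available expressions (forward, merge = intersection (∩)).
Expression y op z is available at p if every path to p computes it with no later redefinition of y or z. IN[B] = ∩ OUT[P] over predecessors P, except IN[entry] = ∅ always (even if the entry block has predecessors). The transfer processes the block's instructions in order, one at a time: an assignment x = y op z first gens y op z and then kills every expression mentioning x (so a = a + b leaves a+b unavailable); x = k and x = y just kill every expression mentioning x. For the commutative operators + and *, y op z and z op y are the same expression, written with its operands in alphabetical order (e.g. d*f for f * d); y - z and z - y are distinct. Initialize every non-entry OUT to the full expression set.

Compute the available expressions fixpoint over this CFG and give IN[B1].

Converged values:
  B0:   IN={}   OUT={d+f}
  B1:   IN={d+f}   OUT={d+f}
  B2:   IN={d+f}   OUT={d+f}
  B3:   IN={d+f}   OUT={d+f, e-c}
  B4:   IN={d+f}   OUT={d+f}
  B5:   IN={d+f}   OUT={d+f}
  B6:   IN={d+f}   OUT={}
  B7:   IN={}   OUT={a+c}
  B8:   IN={}   OUT={}
  B9:   IN={}   OUT={b*e}

Merge at B1: IN[B1] = OUT[B0] = {d+f}

Answer: {d+f}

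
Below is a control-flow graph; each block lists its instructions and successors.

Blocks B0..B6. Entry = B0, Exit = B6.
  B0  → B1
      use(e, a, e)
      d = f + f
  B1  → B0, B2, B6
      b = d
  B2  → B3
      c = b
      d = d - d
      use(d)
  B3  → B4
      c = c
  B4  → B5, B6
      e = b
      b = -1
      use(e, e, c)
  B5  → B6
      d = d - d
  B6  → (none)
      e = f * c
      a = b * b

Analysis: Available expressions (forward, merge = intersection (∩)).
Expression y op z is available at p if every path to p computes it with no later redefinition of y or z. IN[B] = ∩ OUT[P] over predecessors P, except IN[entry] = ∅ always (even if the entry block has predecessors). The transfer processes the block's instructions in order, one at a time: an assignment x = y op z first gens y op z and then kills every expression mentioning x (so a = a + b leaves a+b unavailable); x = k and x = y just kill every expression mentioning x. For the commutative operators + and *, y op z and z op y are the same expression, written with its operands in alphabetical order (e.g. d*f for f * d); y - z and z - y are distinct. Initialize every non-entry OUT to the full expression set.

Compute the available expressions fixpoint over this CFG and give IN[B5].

Per-block solution:
  B0:  IN={}  OUT={f+f}
  B1:  IN={f+f}  OUT={f+f}
  B2:  IN={f+f}  OUT={f+f}
  B3:  IN={f+f}  OUT={f+f}
  B4:  IN={f+f}  OUT={f+f}
  B5:  IN={f+f}  OUT={f+f}
  B6:  IN={f+f}  OUT={b*b, c*f, f+f}

Merge at B5: IN[B5] = OUT[B4] = {f+f}

Answer: {f+f}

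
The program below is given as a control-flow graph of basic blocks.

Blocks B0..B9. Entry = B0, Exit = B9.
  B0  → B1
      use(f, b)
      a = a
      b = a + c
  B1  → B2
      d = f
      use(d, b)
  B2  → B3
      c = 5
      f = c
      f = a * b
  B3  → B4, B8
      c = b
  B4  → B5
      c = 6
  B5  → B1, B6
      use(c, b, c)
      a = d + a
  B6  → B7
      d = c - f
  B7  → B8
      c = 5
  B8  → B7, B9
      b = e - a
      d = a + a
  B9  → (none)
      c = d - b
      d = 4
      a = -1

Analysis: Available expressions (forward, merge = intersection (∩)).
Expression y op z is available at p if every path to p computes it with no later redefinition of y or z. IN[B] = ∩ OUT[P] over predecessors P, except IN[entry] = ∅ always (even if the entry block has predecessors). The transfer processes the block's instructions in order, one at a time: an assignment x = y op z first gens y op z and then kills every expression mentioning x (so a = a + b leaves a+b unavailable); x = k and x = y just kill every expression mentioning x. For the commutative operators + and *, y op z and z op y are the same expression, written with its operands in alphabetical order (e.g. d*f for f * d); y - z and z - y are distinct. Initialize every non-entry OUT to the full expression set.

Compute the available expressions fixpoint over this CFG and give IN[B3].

Answer: {a*b}

Trace:
Per-block solution:
  B0:  IN={}  OUT={a+c}
  B1:  IN={}  OUT={}
  B2:  IN={}  OUT={a*b}
  B3:  IN={a*b}  OUT={a*b}
  B4:  IN={a*b}  OUT={a*b}
  B5:  IN={a*b}  OUT={}
  B6:  IN={}  OUT={c-f}
  B7:  IN={}  OUT={}
  B8:  IN={}  OUT={a+a, e-a}
  B9:  IN={a+a, e-a}  OUT={}

Merge at B3: IN[B3] = OUT[B2] = {a*b}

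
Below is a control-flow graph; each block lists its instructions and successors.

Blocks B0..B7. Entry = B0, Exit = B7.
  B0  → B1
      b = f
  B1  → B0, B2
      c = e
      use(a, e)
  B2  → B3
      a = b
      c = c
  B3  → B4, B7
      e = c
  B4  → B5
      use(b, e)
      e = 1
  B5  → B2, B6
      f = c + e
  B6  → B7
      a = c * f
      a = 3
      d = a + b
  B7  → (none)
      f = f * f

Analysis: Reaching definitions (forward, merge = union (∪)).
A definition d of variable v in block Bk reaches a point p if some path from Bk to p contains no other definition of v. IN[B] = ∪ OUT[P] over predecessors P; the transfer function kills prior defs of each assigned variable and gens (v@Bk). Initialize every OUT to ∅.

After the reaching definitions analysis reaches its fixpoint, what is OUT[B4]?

Answer: {a@B2, b@B0, c@B2, e@B4, f@B5}

Working:
Fixpoint table:
  B0:  IN={b@B0, c@B1}  OUT={b@B0, c@B1}
  B1:  IN={b@B0, c@B1}  OUT={b@B0, c@B1}
  B2:  IN={a@B2, b@B0, c@B1, c@B2, e@B4, f@B5}  OUT={a@B2, b@B0, c@B2, e@B4, f@B5}
  B3:  IN={a@B2, b@B0, c@B2, e@B4, f@B5}  OUT={a@B2, b@B0, c@B2, e@B3, f@B5}
  B4:  IN={a@B2, b@B0, c@B2, e@B3, f@B5}  OUT={a@B2, b@B0, c@B2, e@B4, f@B5}
  B5:  IN={a@B2, b@B0, c@B2, e@B4, f@B5}  OUT={a@B2, b@B0, c@B2, e@B4, f@B5}
  B6:  IN={a@B2, b@B0, c@B2, e@B4, f@B5}  OUT={a@B6, b@B0, c@B2, d@B6, e@B4, f@B5}
  B7:  IN={a@B2, a@B6, b@B0, c@B2, d@B6, e@B3, e@B4, f@B5}  OUT={a@B2, a@B6, b@B0, c@B2, d@B6, e@B3, e@B4, f@B7}

Merge at B4: IN[B4] = OUT[B3] = {a@B2, b@B0, c@B2, e@B3, f@B5}
Applying B4's transfer function to that IN value gives OUT[B4] (row B4 above).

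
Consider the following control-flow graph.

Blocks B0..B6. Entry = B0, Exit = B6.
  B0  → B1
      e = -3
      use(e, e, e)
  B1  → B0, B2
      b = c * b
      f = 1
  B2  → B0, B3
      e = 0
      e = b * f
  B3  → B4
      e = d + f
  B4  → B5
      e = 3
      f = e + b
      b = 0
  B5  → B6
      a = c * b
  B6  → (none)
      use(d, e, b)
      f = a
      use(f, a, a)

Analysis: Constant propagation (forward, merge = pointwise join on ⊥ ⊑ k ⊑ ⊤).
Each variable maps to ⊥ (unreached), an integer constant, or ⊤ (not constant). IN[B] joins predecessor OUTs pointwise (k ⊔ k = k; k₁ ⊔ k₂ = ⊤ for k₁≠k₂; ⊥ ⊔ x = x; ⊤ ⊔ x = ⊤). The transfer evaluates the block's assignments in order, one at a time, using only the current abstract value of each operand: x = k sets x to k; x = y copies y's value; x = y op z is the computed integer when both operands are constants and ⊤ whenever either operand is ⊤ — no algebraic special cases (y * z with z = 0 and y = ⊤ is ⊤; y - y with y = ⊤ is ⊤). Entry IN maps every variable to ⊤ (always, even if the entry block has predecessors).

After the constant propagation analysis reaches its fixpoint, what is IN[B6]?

Answer: {a: ⊤, b: 0, c: ⊤, d: ⊤, e: 3, f: ⊤}

Derivation:
Fixpoint table:
  B0: | IN=(all ⊤) | OUT={e:-3; rest ⊤}
  B1: | IN={e:-3; rest ⊤} | OUT={e:-3, f:1; rest ⊤}
  B2: | IN={e:-3, f:1; rest ⊤} | OUT={f:1; rest ⊤}
  B3: | IN={f:1; rest ⊤} | OUT={f:1; rest ⊤}
  B4: | IN={f:1; rest ⊤} | OUT={b:0, e:3; rest ⊤}
  B5: | IN={b:0, e:3; rest ⊤} | OUT={b:0, e:3; rest ⊤}
  B6: | IN={b:0, e:3; rest ⊤} | OUT={b:0, e:3; rest ⊤}

Merge at B6: IN[B6] = OUT[B5] = {a: ⊤, b: 0, c: ⊤, d: ⊤, e: 3, f: ⊤}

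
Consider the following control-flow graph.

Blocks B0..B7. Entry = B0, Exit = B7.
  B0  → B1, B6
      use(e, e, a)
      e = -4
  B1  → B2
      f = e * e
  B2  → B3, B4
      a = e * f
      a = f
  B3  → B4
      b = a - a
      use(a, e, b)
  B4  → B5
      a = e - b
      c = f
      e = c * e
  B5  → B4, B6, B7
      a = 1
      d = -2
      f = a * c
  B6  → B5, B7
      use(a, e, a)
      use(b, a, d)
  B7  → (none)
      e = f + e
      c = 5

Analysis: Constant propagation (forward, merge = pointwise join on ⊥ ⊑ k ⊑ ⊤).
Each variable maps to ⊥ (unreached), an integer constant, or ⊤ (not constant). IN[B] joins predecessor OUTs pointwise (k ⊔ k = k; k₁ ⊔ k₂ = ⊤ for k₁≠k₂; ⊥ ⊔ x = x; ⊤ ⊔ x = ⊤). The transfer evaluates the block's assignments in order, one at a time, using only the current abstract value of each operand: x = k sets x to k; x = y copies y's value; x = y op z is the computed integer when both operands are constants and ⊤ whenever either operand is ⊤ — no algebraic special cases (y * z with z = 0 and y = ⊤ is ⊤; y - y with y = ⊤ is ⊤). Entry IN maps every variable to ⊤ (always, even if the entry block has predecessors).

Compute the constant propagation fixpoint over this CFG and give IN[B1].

Answer: {a: ⊤, b: ⊤, c: ⊤, d: ⊤, e: -4, f: ⊤}

Working:
Fixpoint table:
  B0: | IN=(all ⊤) | OUT={e:-4; rest ⊤}
  B1: | IN={e:-4; rest ⊤} | OUT={e:-4, f:16; rest ⊤}
  B2: | IN={e:-4, f:16; rest ⊤} | OUT={a:16, e:-4, f:16; rest ⊤}
  B3: | IN={a:16, e:-4, f:16; rest ⊤} | OUT={a:16, b:0, e:-4, f:16; rest ⊤}
  B4: | IN=(all ⊤) | OUT=(all ⊤)
  B5: | IN=(all ⊤) | OUT={a:1, d:-2; rest ⊤}
  B6: | IN=(all ⊤) | OUT=(all ⊤)
  B7: | IN=(all ⊤) | OUT={c:5; rest ⊤}

Merge at B1: IN[B1] = OUT[B0] = {a: ⊤, b: ⊤, c: ⊤, d: ⊤, e: -4, f: ⊤}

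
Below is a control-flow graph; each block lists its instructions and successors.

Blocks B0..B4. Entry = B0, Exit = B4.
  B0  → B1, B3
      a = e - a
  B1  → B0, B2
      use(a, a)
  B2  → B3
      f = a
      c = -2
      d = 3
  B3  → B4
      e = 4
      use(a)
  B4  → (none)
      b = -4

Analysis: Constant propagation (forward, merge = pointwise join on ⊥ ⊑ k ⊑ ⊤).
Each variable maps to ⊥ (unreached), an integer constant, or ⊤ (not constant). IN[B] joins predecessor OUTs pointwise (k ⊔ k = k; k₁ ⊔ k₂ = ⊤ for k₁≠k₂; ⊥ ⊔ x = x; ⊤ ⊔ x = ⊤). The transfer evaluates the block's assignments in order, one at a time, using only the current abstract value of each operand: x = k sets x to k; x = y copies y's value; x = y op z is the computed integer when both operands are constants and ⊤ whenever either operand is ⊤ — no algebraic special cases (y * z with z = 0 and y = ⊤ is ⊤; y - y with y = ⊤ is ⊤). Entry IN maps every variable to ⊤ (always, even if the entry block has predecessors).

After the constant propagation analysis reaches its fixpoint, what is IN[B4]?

Per-block solution:
  B0:  IN=(all ⊤)  OUT=(all ⊤)
  B1:  IN=(all ⊤)  OUT=(all ⊤)
  B2:  IN=(all ⊤)  OUT={c:-2, d:3; rest ⊤}
  B3:  IN=(all ⊤)  OUT={e:4; rest ⊤}
  B4:  IN={e:4; rest ⊤}  OUT={b:-4, e:4; rest ⊤}

Merge at B4: IN[B4] = OUT[B3] = {a: ⊤, b: ⊤, c: ⊤, d: ⊤, e: 4, f: ⊤}

Answer: {a: ⊤, b: ⊤, c: ⊤, d: ⊤, e: 4, f: ⊤}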